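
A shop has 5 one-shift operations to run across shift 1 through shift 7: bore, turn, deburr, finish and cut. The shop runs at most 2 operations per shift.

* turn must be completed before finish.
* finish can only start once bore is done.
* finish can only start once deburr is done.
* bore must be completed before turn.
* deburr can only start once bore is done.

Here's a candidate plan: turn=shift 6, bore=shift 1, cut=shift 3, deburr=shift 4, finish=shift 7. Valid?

The shop runs at most 2 operations per shift — holds.
bore must be completed before turn — holds.
finish can only start once deburr is done — holds.
deburr can only start once bore is done — holds.
turn must be completed before finish — holds.
finish can only start once bore is done — holds.

Yes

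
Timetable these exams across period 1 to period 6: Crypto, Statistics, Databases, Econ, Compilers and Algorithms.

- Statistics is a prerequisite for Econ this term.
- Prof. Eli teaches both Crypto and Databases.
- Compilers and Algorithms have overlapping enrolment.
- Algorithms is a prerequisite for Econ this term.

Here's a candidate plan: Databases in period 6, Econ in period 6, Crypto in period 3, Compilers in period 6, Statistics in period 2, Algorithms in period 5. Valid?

Algorithms is a prerequisite for Econ this term — holds.
Statistics is a prerequisite for Econ this term — holds.
Compilers and Algorithms have overlapping enrolment — holds.
Prof. Eli teaches both Crypto and Databases — holds.

Yes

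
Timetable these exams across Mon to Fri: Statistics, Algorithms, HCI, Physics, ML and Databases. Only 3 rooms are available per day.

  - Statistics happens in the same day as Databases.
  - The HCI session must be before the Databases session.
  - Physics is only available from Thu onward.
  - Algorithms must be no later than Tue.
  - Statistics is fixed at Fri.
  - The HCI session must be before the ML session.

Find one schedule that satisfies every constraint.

Statistics -> Fri; HCI -> Mon; Algorithms -> Mon; ML -> Tue; Physics -> Thu; Databases -> Fri

Checking: HCI(Mon) before ML(Tue); HCI(Mon) before Databases(Fri); Statistics = Databases = Fri; Physics=Thu in [Thu,Fri]; Statistics=Fri in [Fri,Fri]; Algorithms=Mon in [Mon,Tue]; max 2 per day (cap 3).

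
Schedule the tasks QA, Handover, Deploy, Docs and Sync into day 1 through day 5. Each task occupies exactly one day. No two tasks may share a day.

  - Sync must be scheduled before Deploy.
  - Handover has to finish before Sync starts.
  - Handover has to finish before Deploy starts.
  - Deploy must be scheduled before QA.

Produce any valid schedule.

Deploy -> day 3; Handover -> day 1; Sync -> day 2; Docs -> day 5; QA -> day 4

Checking: Handover(day 1) before Deploy(day 3); Handover(day 1) before Sync(day 2); Deploy(day 3) before QA(day 4); Sync(day 2) before Deploy(day 3); max 1 per day (cap 1).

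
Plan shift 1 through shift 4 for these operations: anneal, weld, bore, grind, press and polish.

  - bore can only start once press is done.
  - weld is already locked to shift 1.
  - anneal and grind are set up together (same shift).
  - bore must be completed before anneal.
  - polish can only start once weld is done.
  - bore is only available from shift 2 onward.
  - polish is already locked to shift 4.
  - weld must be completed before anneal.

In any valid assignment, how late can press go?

Downstream work caps press at shift 2.
press at shift 2 is achievable: weld -> shift 1; press -> shift 2; polish -> shift 4; anneal -> shift 4; grind -> shift 4; bore -> shift 3.

shift 2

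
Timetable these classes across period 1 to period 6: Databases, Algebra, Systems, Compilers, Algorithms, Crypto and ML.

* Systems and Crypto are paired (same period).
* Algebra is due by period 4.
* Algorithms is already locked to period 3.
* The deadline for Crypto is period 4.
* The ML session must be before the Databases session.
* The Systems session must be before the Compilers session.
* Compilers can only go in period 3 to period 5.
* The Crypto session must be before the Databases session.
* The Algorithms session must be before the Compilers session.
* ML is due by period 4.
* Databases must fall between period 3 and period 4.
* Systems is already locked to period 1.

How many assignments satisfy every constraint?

40

Splitting on Databases: it can be period 3 (16), period 4 (24). Listing each branch's schedules as (Algebra, Systems, Compilers, Algorithms, Crypto, ML) by period number:
Databases=period 3: (1,1,4,3,1,1) (1,1,4,3,1,2) (1,1,5,3,1,1) (1,1,5,3,1,2) (2,1,4,3,1,1) (2,1,4,3,1,2) (2,1,5,3,1,1) (2,1,5,3,1,2) (3,1,4,3,1,1) (3,1,4,3,1,2) (3,1,5,3,1,1) (3,1,5,3,1,2) (4,1,4,3,1,1) (4,1,4,3,1,2) (4,1,5,3,1,1) (4,1,5,3,1,2) — 16.
Databases=period 4: (1,1,4,3,1,1) (1,1,4,3,1,2) (1,1,4,3,1,3) (1,1,5,3,1,1) (1,1,5,3,1,2) (1,1,5,3,1,3) (2,1,4,3,1,1) (2,1,4,3,1,2) (2,1,4,3,1,3) (2,1,5,3,1,1) (2,1,5,3,1,2) (2,1,5,3,1,3) (3,1,4,3,1,1) (3,1,4,3,1,2) (3,1,4,3,1,3) (3,1,5,3,1,1) (3,1,5,3,1,2) (3,1,5,3,1,3) (4,1,4,3,1,1) (4,1,4,3,1,2) (4,1,4,3,1,3) (4,1,5,3,1,1) (4,1,5,3,1,2) (4,1,5,3,1,3) — 24.
Summing: 16 + 24 = 40.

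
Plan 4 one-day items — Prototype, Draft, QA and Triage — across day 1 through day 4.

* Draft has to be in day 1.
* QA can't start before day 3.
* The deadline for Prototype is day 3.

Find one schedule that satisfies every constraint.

QA in day 3; Triage in day 1; Prototype in day 1; Draft in day 1

Checking: Draft=day 1 in [day 1,day 1]; Prototype=day 1 in [day 1,day 3]; QA=day 3 in [day 3,day 4].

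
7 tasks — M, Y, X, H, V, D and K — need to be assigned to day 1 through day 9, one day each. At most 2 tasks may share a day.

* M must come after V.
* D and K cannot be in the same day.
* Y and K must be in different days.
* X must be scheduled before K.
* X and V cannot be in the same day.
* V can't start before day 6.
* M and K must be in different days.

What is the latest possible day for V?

day 8

V is available from day 6; downstream work caps V at day 8.
V at day 8 is achievable: D=day 3, V=day 8, M=day 9, K=day 2, X=day 1, H=day 2, Y=day 1.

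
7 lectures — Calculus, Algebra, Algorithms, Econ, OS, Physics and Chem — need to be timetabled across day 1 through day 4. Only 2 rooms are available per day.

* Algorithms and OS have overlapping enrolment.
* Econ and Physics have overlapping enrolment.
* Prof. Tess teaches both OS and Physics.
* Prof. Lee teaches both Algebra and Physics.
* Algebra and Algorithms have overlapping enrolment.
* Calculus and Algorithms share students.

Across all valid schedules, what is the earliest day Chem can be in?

Chem at day 1 is achievable: Econ -> day 2, Algebra -> day 2, Calculus -> day 1, Algorithms -> day 3, OS -> day 4, Chem -> day 1, Physics -> day 3.

day 1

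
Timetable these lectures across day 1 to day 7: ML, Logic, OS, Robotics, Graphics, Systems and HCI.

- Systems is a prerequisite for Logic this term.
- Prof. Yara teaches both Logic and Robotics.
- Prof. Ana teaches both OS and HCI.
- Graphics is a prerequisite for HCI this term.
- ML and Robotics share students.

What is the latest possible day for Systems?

day 6

Downstream work caps Systems at day 6.
Systems at day 6 is achievable: ML -> day 1, HCI -> day 2, Logic -> day 7, OS -> day 1, Systems -> day 6, Robotics -> day 2, Graphics -> day 1.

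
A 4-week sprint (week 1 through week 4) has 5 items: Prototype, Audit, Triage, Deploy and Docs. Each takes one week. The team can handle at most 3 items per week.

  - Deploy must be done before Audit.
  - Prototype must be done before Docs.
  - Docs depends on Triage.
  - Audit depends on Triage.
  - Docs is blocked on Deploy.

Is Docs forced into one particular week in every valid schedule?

Docs can be week 2 (e.g. Deploy -> week 1, Prototype -> week 1, Docs -> week 2, Triage -> week 1, Audit -> week 2) or week 3 (e.g. Deploy -> week 1, Triage -> week 1, Prototype -> week 1, Docs -> week 3, Audit -> week 2).

No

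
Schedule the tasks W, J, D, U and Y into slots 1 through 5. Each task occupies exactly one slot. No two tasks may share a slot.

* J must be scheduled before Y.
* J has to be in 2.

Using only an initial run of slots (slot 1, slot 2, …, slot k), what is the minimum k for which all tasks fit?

5

The precedence chain requires at least 2 distinct slots.
With at most 1 per slot and 5 tasks, at least 5 slots are needed.
Propagating the time windows through the other constraints, Y can't land before 3, so the schedule must run through at least slot 3.
5 works (last occupied slot: 5): for example W -> 1; U -> 5; D -> 4; Y -> 3; J -> 2.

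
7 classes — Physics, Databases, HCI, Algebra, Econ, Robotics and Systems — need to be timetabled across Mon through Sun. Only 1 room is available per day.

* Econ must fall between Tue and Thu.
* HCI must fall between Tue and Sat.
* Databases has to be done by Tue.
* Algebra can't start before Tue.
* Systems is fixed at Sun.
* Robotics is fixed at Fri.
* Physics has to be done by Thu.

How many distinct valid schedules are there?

Splitting on Physics: it can be Mon (4), Tue (4), Wed (4), Thu (4). Listing each branch's schedules as (Databases, HCI, Algebra, Econ, Robotics, Systems):
Physics=Mon: (Tue,Wed,Sat,Thu,Fri,Sun) (Tue,Thu,Sat,Wed,Fri,Sun) (Tue,Sat,Wed,Thu,Fri,Sun) (Tue,Sat,Thu,Wed,Fri,Sun) — 4.
Physics=Tue: (Mon,Wed,Sat,Thu,Fri,Sun) (Mon,Thu,Sat,Wed,Fri,Sun) (Mon,Sat,Wed,Thu,Fri,Sun) (Mon,Sat,Thu,Wed,Fri,Sun) — 4.
Physics=Wed: (Mon,Tue,Sat,Thu,Fri,Sun) (Mon,Thu,Sat,Tue,Fri,Sun) (Mon,Sat,Tue,Thu,Fri,Sun) (Mon,Sat,Thu,Tue,Fri,Sun) — 4.
Physics=Thu: (Mon,Tue,Sat,Wed,Fri,Sun) (Mon,Wed,Sat,Tue,Fri,Sun) (Mon,Sat,Tue,Wed,Fri,Sun) (Mon,Sat,Wed,Tue,Fri,Sun) — 4.
Summing: 4 + 4 + 4 + 4 = 16.

16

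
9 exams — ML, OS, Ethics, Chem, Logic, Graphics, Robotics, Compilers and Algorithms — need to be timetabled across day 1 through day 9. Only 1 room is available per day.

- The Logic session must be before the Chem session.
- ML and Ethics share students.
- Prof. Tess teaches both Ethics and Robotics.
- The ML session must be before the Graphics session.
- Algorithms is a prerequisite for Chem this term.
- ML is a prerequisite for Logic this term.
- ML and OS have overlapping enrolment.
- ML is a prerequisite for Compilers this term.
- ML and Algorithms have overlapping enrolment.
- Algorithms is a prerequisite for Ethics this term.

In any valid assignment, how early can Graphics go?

Precedence pushes Graphics to at least day 2.
Graphics at day 2 is achievable: OS=day 8, ML=day 1, Algorithms=day 4, Logic=day 3, Chem=day 5, Graphics=day 2, Robotics=day 9, Compilers=day 7, Ethics=day 6.

day 2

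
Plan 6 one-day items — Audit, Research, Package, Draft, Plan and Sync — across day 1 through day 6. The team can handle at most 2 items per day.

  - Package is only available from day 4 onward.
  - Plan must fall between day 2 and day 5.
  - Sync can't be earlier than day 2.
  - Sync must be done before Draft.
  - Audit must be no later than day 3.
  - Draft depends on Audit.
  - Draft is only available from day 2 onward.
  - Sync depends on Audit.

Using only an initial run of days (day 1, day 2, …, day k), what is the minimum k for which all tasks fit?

4

The precedence chain requires at least 3 distinct days.
With at most 2 per day and 6 tasks, at least 3 days are needed.
Package can't be placed before day 4, so the schedule must run through at least day 4.
4 works (last occupied day: day 4): for example Audit in day 1, Research in day 1, Sync in day 2, Plan in day 2, Draft in day 3, Package in day 4.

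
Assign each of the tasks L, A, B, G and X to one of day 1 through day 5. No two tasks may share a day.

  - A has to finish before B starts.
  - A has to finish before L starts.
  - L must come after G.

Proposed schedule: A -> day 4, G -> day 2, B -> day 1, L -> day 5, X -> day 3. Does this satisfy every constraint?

A has to finish before L starts — holds.
A has to finish before B starts — violated.
L must come after G — holds.
No two tasks may share a day — holds.

No — it violates: A has to finish before B starts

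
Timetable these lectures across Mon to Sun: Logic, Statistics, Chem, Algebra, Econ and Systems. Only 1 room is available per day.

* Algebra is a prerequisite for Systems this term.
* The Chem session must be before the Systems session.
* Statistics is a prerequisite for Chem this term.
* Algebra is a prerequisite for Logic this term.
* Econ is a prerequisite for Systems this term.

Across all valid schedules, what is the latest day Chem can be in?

Precedence pushes Chem to at least Tue; downstream work caps Chem at Sat.
Chem at Sat is achievable: Systems -> Sun; Statistics -> Wed; Logic -> Tue; Algebra -> Mon; Chem -> Sat; Econ -> Thu.

Sat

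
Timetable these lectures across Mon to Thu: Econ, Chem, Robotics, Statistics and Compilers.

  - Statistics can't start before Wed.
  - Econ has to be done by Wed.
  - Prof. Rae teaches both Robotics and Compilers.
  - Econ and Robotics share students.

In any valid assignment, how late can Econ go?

Wed

Econ's own window allows nothing later than Wed.
Econ at Wed is achievable: Compilers -> Tue, Econ -> Wed, Chem -> Mon, Robotics -> Mon, Statistics -> Wed.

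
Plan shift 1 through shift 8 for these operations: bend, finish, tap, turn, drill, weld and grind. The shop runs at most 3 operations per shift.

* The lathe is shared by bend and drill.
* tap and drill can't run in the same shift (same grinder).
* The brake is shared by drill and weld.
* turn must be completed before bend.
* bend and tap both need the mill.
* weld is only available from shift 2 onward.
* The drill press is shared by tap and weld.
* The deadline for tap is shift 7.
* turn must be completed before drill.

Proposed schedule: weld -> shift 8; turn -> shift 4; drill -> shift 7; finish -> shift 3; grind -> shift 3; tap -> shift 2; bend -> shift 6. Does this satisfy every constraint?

The lathe is shared by bend and drill — holds.
The drill press is shared by tap and weld — holds.
The deadline for tap is shift 7 — holds.
turn must be completed before drill — holds.
The shop runs at most 3 operations per shift — holds.
tap and drill can't run in the same shift (same grinder) — holds.
weld is only available from shift 2 onward — holds.
The brake is shared by drill and weld — holds.
turn must be completed before bend — holds.
bend and tap both need the mill — holds.

Valid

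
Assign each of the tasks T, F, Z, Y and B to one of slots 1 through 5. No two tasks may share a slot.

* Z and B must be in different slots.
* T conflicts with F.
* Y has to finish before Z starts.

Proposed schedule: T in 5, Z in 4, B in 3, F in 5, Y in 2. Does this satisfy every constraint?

No two tasks may share a slot — violated.
Z and B must be in different slots — holds.
Y has to finish before Z starts — holds.
T conflicts with F — violated.

No — it violates: T conflicts with F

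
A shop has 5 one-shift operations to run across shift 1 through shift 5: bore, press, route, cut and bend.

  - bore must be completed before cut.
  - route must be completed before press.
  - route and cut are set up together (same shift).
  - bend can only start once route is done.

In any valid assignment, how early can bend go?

shift 3

Precedence pushes bend to at least shift 3.
bend at shift 3 is achievable: bend=shift 3, cut=shift 2, press=shift 3, bore=shift 1, route=shift 2.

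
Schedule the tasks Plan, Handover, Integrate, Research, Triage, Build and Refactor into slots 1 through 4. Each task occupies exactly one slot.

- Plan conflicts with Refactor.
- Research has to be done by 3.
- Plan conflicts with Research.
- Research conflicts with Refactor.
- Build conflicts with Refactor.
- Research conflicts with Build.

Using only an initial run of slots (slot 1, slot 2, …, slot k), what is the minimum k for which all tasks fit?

Check 2 slots directly (anything shorter is at least as hard).
Could 2 slots be enough, i.e. nothing placed later than 2? No: Plan, Research and Refactor must all be in different slots (Plan/Research can't share; Plan/Refactor can't share; Research/Refactor can't share), but only 2 slots are available: 3 tasks can't fit in 2 distinct slots.
So 2 slots is not enough.
3 works (last occupied slot: 3): for example Refactor in 3; Handover in 1; Plan in 1; Build in 1; Research in 2; Triage in 1; Integrate in 1.

3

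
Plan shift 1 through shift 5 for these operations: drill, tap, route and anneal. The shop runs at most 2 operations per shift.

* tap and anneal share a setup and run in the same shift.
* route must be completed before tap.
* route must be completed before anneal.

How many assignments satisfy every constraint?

40

Splitting on drill: it can be shift 1 (10), shift 2 (9), shift 3 (8), shift 4 (7), shift 5 (6). Listing each branch's schedules as (tap, route, anneal) by shift number:
drill=shift 1: (2,1,2) (3,1,3) (3,2,3) (4,1,4) (4,2,4) (4,3,4) (5,1,5) (5,2,5) (5,3,5) (5,4,5) — 10.
drill=shift 2: (3,1,3) (3,2,3) (4,1,4) (4,2,4) (4,3,4) (5,1,5) (5,2,5) (5,3,5) (5,4,5) — 9.
drill=shift 3: (2,1,2) (4,1,4) (4,2,4) (4,3,4) (5,1,5) (5,2,5) (5,3,5) (5,4,5) — 8.
drill=shift 4: (2,1,2) (3,1,3) (3,2,3) (5,1,5) (5,2,5) (5,3,5) (5,4,5) — 7.
drill=shift 5: (2,1,2) (3,1,3) (3,2,3) (4,1,4) (4,2,4) (4,3,4) — 6.
Summing: 10 + 9 + 8 + 7 + 6 = 40.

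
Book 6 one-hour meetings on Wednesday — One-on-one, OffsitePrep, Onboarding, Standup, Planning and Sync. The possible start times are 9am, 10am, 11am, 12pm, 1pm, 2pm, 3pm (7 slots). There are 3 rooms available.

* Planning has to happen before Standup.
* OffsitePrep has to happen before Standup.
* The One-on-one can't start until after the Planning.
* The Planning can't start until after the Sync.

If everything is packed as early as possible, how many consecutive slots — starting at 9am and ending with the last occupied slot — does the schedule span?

The precedence chain requires at least 3 distinct slots.
With at most 3 per slot and 6 meetings, at least 2 slots are needed.
3 works (last occupied slot: 11am): for example Onboarding=9am; One-on-one=11am; Sync=9am; Standup=11am; Planning=10am; OffsitePrep=9am.

3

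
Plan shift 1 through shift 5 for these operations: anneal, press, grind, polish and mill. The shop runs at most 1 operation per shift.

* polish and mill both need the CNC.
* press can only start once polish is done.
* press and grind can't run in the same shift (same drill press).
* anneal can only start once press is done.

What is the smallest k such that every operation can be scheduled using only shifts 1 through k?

The precedence chain requires at least 3 distinct shifts.
With at most 1 per shift and 5 operations, at least 5 shifts are needed.
5 works (last occupied shift: shift 5): for example press in shift 2, polish in shift 1, mill in shift 5, anneal in shift 3, grind in shift 4.

5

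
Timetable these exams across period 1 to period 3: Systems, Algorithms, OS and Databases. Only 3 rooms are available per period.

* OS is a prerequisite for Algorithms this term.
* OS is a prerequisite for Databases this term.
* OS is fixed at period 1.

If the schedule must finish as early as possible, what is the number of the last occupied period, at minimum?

The precedence chain requires at least 2 distinct periods.
With at most 3 per period and 4 exams, at least 2 periods are needed.
2 works (last occupied period: period 2): for example Databases -> period 2; Algorithms -> period 2; OS -> period 1; Systems -> period 1.

period 2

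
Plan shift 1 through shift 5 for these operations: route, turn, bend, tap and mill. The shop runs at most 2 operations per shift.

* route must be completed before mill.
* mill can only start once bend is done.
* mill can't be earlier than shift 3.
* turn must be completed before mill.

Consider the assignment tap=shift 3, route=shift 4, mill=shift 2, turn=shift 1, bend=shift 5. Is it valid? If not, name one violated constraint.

No — it violates: mill can only start once bend is done

turn must be completed before mill — holds.
mill can only start once bend is done — violated.
route must be completed before mill — violated.
mill can't be earlier than shift 3 — violated.
The shop runs at most 2 operations per shift — holds.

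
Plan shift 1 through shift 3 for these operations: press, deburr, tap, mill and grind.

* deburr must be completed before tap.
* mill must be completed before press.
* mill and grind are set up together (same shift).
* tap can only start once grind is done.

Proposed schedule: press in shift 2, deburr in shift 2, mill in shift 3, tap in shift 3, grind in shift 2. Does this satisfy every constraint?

Invalid. mill must be completed before press.

mill and grind are set up together (same shift) — violated.
deburr must be completed before tap — holds.
tap can only start once grind is done — holds.
mill must be completed before press — violated.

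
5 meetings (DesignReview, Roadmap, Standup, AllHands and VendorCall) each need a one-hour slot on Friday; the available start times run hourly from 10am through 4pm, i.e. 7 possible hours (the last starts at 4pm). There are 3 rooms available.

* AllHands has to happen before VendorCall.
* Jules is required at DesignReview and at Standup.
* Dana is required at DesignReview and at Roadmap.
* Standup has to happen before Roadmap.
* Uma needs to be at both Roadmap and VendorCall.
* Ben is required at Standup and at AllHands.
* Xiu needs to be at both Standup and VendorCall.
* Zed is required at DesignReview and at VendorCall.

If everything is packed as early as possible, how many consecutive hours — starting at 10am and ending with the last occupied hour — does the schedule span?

4

The precedence chain requires at least 2 distinct hours.
With at most 3 per hour and 5 meetings, at least 2 hours are needed.
Those bounds only give 2; check 3 hours directly (anything shorter is at least as hard).
Could 3 hours be enough, i.e. nothing placed later than 12pm? No: VendorCall must come after AllHands (at 10am or later) → {11am, 12pm}; Roadmap must come after Standup (at 10am or later) → {11am, 12pm}; Standup must come before Roadmap (at 12pm or earlier) → {10am, 11am}; DesignReview, Roadmap, Standup and VendorCall must all be in different hours (DesignReview/Roadmap can't share; DesignReview/Standup can't share; DesignReview/VendorCall can't share; Roadmap and Standup are ordered by precedence; Roadmap/VendorCall can't share; Standup/VendorCall can't share), but they are limited to DesignReview in {10am, 11am, 12pm}, Roadmap in {11am, 12pm}, Standup in {10am, 11am}, VendorCall in {11am, 12pm} — together just 3 hours: 4 meetings can't fit in 3 distinct hours.
So 3 hours is not enough.
4 works (last occupied hour: 1pm): for example AllHands=11am, Roadmap=11am, VendorCall=12pm, Standup=10am, DesignReview=1pm.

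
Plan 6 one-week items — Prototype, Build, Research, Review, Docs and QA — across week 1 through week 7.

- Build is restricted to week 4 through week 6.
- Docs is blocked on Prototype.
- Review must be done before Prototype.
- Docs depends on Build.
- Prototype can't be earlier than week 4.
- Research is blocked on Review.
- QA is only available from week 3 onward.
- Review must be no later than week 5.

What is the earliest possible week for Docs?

week 5

Precedence pushes Docs to at least week 5.
Docs at week 5 is achievable: Prototype in week 4; Review in week 1; Docs in week 5; QA in week 3; Build in week 4; Research in week 2.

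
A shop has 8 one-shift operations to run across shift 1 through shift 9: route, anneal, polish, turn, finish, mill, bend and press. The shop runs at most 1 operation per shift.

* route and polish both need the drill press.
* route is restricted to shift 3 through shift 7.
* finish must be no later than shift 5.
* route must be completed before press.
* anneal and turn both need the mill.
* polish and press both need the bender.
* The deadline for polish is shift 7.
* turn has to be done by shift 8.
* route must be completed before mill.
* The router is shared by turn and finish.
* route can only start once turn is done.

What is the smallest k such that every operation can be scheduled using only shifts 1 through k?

8

The precedence chain requires at least 3 distinct shifts.
With at most 1 per shift and 8 operations, at least 8 shifts are needed.
Propagating the time windows through the other constraints, mill can't land before shift 4, so the schedule must run through at least shift 4.
8 works (last occupied shift: shift 8): for example bend in shift 8, turn in shift 2, route in shift 3, press in shift 6, finish in shift 1, polish in shift 4, anneal in shift 7, mill in shift 5.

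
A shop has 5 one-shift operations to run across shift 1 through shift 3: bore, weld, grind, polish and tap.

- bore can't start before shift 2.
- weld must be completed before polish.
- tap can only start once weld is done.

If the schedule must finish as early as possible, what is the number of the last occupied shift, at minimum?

The precedence chain requires at least 2 distinct shifts.
2 works (last occupied shift: shift 2): for example weld in shift 1, polish in shift 2, grind in shift 1, tap in shift 2, bore in shift 2.

2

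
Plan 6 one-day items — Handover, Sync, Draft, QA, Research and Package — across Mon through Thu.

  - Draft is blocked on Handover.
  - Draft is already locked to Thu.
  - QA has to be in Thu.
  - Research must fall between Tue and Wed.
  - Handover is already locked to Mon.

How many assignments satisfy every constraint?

32

Splitting on Sync: it can be Mon (8), Tue (8), Wed (8), Thu (8). Listing each branch's schedules as (Handover, Draft, QA, Research, Package):
Sync=Mon: (Mon,Thu,Thu,Tue,Mon) (Mon,Thu,Thu,Tue,Tue) (Mon,Thu,Thu,Tue,Wed) (Mon,Thu,Thu,Tue,Thu) (Mon,Thu,Thu,Wed,Mon) (Mon,Thu,Thu,Wed,Tue) (Mon,Thu,Thu,Wed,Wed) (Mon,Thu,Thu,Wed,Thu) — 8.
Sync=Tue: (Mon,Thu,Thu,Tue,Mon) (Mon,Thu,Thu,Tue,Tue) (Mon,Thu,Thu,Tue,Wed) (Mon,Thu,Thu,Tue,Thu) (Mon,Thu,Thu,Wed,Mon) (Mon,Thu,Thu,Wed,Tue) (Mon,Thu,Thu,Wed,Wed) (Mon,Thu,Thu,Wed,Thu) — 8.
Sync=Wed: (Mon,Thu,Thu,Tue,Mon) (Mon,Thu,Thu,Tue,Tue) (Mon,Thu,Thu,Tue,Wed) (Mon,Thu,Thu,Tue,Thu) (Mon,Thu,Thu,Wed,Mon) (Mon,Thu,Thu,Wed,Tue) (Mon,Thu,Thu,Wed,Wed) (Mon,Thu,Thu,Wed,Thu) — 8.
Sync=Thu: (Mon,Thu,Thu,Tue,Mon) (Mon,Thu,Thu,Tue,Tue) (Mon,Thu,Thu,Tue,Wed) (Mon,Thu,Thu,Tue,Thu) (Mon,Thu,Thu,Wed,Mon) (Mon,Thu,Thu,Wed,Tue) (Mon,Thu,Thu,Wed,Wed) (Mon,Thu,Thu,Wed,Thu) — 8.
Summing: 8 + 8 + 8 + 8 = 32.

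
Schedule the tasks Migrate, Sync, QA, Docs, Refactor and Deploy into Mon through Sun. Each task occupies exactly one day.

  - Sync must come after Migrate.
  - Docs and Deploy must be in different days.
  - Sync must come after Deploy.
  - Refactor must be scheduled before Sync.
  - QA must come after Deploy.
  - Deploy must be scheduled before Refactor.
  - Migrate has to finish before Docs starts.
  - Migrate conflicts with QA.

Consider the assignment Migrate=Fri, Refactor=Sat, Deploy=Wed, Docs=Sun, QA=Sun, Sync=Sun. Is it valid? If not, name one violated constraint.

Yes, all constraints hold

Migrate conflicts with QA — holds.
Migrate has to finish before Docs starts — holds.
Deploy must be scheduled before Refactor — holds.
Docs and Deploy must be in different days — holds.
QA must come after Deploy — holds.
Sync must come after Deploy — holds.
Refactor must be scheduled before Sync — holds.
Sync must come after Migrate — holds.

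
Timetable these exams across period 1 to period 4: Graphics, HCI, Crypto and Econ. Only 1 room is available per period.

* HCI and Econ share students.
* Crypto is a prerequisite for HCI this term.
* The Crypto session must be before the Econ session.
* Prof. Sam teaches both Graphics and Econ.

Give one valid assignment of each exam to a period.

Crypto in period 1, Econ in period 3, Graphics in period 4, HCI in period 2

Checking: Crypto(period 1) before Econ(period 3); Crypto(period 1) before HCI(period 2); HCI(period 2) != Econ(period 3); Graphics(period 4) != Econ(period 3); max 1 per period (cap 1).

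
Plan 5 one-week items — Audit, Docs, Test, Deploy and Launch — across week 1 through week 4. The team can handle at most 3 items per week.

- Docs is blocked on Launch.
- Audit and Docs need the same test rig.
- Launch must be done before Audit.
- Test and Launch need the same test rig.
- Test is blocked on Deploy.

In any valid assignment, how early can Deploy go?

week 1

Downstream work caps Deploy at week 3.
Deploy at week 1 is achievable: Audit -> week 2; Deploy -> week 1; Docs -> week 3; Launch -> week 1; Test -> week 2.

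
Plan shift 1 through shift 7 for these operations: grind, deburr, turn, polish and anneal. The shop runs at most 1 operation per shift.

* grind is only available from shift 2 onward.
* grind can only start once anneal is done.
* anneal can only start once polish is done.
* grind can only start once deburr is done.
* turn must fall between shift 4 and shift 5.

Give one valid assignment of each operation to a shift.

polish in shift 1, deburr in shift 3, grind in shift 5, turn in shift 4, anneal in shift 2

Checking: polish(shift 1) before anneal(shift 2); deburr(shift 3) before grind(shift 5); anneal(shift 2) before grind(shift 5); turn=shift 4 in [shift 4,shift 5]; grind=shift 5 in [shift 2,shift 7]; max 1 per shift (cap 1).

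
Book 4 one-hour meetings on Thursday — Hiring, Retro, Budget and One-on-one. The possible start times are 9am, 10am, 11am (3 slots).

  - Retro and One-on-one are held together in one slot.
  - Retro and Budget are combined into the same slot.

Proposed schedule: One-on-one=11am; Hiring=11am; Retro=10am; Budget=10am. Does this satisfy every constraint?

Retro and Budget are combined into the same slot — holds.
Retro and One-on-one are held together in one slot — violated.

No. Retro and One-on-one are held together in one slot is not satisfied.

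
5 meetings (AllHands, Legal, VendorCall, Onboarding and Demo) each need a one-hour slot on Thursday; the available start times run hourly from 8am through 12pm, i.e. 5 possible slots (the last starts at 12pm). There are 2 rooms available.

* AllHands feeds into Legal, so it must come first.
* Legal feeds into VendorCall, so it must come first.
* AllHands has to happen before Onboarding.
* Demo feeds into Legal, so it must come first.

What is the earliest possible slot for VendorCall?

Precedence pushes VendorCall to at least 10am.
VendorCall at 10am is achievable: AllHands -> 8am, Legal -> 9am, Demo -> 8am, Onboarding -> 9am, VendorCall -> 10am.

10am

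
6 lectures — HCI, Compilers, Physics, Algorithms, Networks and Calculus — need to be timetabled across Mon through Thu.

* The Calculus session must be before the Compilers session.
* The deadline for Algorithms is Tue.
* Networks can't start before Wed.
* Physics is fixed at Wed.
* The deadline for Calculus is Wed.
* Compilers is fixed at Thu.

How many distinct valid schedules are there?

Splitting on HCI: it can be Mon (12), Tue (12), Wed (12), Thu (12). Listing each branch's schedules as (Compilers, Physics, Algorithms, Networks, Calculus):
HCI=Mon: (Thu,Wed,Mon,Wed,Mon) (Thu,Wed,Mon,Wed,Tue) (Thu,Wed,Mon,Wed,Wed) (Thu,Wed,Mon,Thu,Mon) (Thu,Wed,Mon,Thu,Tue) (Thu,Wed,Mon,Thu,Wed) (Thu,Wed,Tue,Wed,Mon) (Thu,Wed,Tue,Wed,Tue) (Thu,Wed,Tue,Wed,Wed) (Thu,Wed,Tue,Thu,Mon) (Thu,Wed,Tue,Thu,Tue) (Thu,Wed,Tue,Thu,Wed) — 12.
HCI=Tue: (Thu,Wed,Mon,Wed,Mon) (Thu,Wed,Mon,Wed,Tue) (Thu,Wed,Mon,Wed,Wed) (Thu,Wed,Mon,Thu,Mon) (Thu,Wed,Mon,Thu,Tue) (Thu,Wed,Mon,Thu,Wed) (Thu,Wed,Tue,Wed,Mon) (Thu,Wed,Tue,Wed,Tue) (Thu,Wed,Tue,Wed,Wed) (Thu,Wed,Tue,Thu,Mon) (Thu,Wed,Tue,Thu,Tue) (Thu,Wed,Tue,Thu,Wed) — 12.
HCI=Wed: (Thu,Wed,Mon,Wed,Mon) (Thu,Wed,Mon,Wed,Tue) (Thu,Wed,Mon,Wed,Wed) (Thu,Wed,Mon,Thu,Mon) (Thu,Wed,Mon,Thu,Tue) (Thu,Wed,Mon,Thu,Wed) (Thu,Wed,Tue,Wed,Mon) (Thu,Wed,Tue,Wed,Tue) (Thu,Wed,Tue,Wed,Wed) (Thu,Wed,Tue,Thu,Mon) (Thu,Wed,Tue,Thu,Tue) (Thu,Wed,Tue,Thu,Wed) — 12.
HCI=Thu: (Thu,Wed,Mon,Wed,Mon) (Thu,Wed,Mon,Wed,Tue) (Thu,Wed,Mon,Wed,Wed) (Thu,Wed,Mon,Thu,Mon) (Thu,Wed,Mon,Thu,Tue) (Thu,Wed,Mon,Thu,Wed) (Thu,Wed,Tue,Wed,Mon) (Thu,Wed,Tue,Wed,Tue) (Thu,Wed,Tue,Wed,Wed) (Thu,Wed,Tue,Thu,Mon) (Thu,Wed,Tue,Thu,Tue) (Thu,Wed,Tue,Thu,Wed) — 12.
Summing: 12 + 12 + 12 + 12 = 48.

48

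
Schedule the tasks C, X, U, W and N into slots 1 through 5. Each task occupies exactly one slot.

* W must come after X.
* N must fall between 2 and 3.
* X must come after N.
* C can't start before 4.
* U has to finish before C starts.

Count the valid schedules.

28

Splitting on C: it can be 4 (12), 5 (16). Listing each branch's schedules as (X, U, W, N):
C=4: (3,1,4,2) (3,1,5,2) (3,2,4,2) (3,2,5,2) (3,3,4,2) (3,3,5,2) (4,1,5,2) (4,1,5,3) (4,2,5,2) (4,2,5,3) (4,3,5,2) (4,3,5,3) — 12.
C=5: (3,1,4,2) (3,1,5,2) (3,2,4,2) (3,2,5,2) (3,3,4,2) (3,3,5,2) (3,4,4,2) (3,4,5,2) (4,1,5,2) (4,1,5,3) (4,2,5,2) (4,2,5,3) (4,3,5,2) (4,3,5,3) (4,4,5,2) (4,4,5,3) — 16.
Summing: 12 + 16 = 28.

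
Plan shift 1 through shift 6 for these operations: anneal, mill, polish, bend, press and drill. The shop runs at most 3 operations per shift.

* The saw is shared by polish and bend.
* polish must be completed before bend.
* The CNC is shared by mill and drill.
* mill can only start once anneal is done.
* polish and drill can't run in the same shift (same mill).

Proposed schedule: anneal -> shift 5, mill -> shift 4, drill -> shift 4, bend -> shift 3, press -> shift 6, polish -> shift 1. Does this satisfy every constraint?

polish and drill can't run in the same shift (same mill) — holds.
The saw is shared by polish and bend — holds.
mill can only start once anneal is done — violated.
polish must be completed before bend — holds.
The shop runs at most 3 operations per shift — holds.
The CNC is shared by mill and drill — violated.

No. mill can only start once anneal is done is not satisfied.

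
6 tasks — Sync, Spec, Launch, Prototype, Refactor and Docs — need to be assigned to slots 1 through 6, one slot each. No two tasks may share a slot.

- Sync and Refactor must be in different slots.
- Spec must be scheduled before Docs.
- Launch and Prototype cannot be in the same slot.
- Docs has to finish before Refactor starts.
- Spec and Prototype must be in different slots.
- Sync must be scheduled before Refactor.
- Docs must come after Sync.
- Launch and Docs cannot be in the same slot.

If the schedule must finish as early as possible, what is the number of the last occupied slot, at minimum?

The precedence chain requires at least 3 distinct slots.
With at most 1 per slot and 6 tasks, at least 6 slots are needed.
6 works (last occupied slot: 6): for example Docs -> 3, Spec -> 2, Refactor -> 4, Launch -> 5, Prototype -> 6, Sync -> 1.

slot 6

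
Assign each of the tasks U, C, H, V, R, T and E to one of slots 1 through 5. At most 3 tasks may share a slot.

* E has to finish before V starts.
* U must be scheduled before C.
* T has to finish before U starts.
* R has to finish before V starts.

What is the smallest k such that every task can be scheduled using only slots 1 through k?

3 slots

The precedence chain requires at least 3 distinct slots.
With at most 3 per slot and 7 tasks, at least 3 slots are needed.
3 works (last occupied slot: 3): for example U in 2, T in 1, R in 1, H in 2, E in 1, V in 2, C in 3.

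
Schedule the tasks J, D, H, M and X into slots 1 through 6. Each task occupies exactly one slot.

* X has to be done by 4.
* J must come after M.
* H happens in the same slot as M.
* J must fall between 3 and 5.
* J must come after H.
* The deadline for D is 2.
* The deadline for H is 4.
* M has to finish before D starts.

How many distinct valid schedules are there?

12

Splitting on J: it can be 3 (4), 4 (4), 5 (4). Listing each branch's schedules as (D, H, M, X):
J=3: (2,1,1,1) (2,1,1,2) (2,1,1,3) (2,1,1,4) — 4.
J=4: (2,1,1,1) (2,1,1,2) (2,1,1,3) (2,1,1,4) — 4.
J=5: (2,1,1,1) (2,1,1,2) (2,1,1,3) (2,1,1,4) — 4.
Summing: 4 + 4 + 4 = 12.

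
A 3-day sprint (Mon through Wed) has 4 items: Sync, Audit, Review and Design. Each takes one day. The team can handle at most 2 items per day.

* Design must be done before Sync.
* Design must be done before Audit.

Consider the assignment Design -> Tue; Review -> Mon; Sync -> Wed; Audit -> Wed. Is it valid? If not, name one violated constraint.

Yes

The team can handle at most 2 items per day — holds.
Design must be done before Sync — holds.
Design must be done before Audit — holds.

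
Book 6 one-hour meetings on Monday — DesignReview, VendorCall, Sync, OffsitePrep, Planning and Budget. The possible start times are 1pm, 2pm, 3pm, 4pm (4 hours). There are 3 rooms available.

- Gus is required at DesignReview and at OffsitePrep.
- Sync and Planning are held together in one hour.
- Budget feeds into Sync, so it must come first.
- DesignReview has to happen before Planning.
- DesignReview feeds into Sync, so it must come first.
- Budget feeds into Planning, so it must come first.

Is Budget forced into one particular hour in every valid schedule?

No

Budget can be 1pm (e.g. Sync -> 2pm; Planning -> 2pm; VendorCall -> 1pm; Budget -> 1pm; OffsitePrep -> 2pm; DesignReview -> 1pm) or 2pm (e.g. VendorCall=1pm, Budget=2pm, Planning=3pm, OffsitePrep=2pm, DesignReview=1pm, Sync=3pm).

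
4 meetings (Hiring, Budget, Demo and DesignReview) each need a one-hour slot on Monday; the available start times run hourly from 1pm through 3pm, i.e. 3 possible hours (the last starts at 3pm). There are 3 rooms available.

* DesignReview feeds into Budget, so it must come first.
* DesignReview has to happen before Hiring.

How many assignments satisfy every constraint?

Splitting on Hiring: it can be 2pm (6), 3pm (9). Listing each branch's schedules as (Budget, Demo, DesignReview):
Hiring=2pm: (2pm,1pm,1pm) (2pm,2pm,1pm) (2pm,3pm,1pm) (3pm,1pm,1pm) (3pm,2pm,1pm) (3pm,3pm,1pm) — 6.
Hiring=3pm: (2pm,1pm,1pm) (2pm,2pm,1pm) (2pm,3pm,1pm) (3pm,1pm,1pm) (3pm,1pm,2pm) (3pm,2pm,1pm) (3pm,2pm,2pm) (3pm,3pm,1pm) (3pm,3pm,2pm) — 9.
Summing: 6 + 9 = 15.

15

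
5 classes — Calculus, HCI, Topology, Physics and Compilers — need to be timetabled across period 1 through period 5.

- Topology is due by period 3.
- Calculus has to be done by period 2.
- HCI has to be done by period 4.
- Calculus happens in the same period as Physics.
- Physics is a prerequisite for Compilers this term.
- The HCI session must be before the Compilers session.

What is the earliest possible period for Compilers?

period 2

Precedence pushes Compilers to at least period 2.
Compilers at period 2 is achievable: Compilers in period 2, Calculus in period 1, HCI in period 1, Topology in period 1, Physics in period 1.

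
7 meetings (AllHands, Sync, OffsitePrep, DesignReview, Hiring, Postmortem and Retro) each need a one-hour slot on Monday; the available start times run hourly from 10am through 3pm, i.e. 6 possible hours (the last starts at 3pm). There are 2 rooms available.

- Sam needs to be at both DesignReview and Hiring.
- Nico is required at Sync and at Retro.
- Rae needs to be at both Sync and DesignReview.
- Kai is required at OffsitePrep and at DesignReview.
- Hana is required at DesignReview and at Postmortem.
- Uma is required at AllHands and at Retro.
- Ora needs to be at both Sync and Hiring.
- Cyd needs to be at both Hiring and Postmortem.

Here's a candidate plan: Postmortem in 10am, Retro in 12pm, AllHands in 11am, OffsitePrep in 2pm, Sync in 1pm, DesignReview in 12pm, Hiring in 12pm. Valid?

No. There are 2 rooms available is not satisfied.

There are 2 rooms available — violated.
Hana is required at DesignReview and at Postmortem — holds.
Ora needs to be at both Sync and Hiring — holds.
Kai is required at OffsitePrep and at DesignReview — holds.
Rae needs to be at both Sync and DesignReview — holds.
Uma is required at AllHands and at Retro — holds.
Nico is required at Sync and at Retro — holds.
Sam needs to be at both DesignReview and Hiring — violated.
Cyd needs to be at both Hiring and Postmortem — holds.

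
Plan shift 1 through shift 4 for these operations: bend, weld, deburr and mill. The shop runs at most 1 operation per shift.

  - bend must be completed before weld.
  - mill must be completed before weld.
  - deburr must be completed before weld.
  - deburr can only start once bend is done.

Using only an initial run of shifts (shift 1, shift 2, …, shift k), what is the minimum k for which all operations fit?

4

The precedence chain requires at least 3 distinct shifts.
With at most 1 per shift and 4 operations, at least 4 shifts are needed.
4 works (last occupied shift: shift 4): for example deburr -> shift 2; weld -> shift 4; bend -> shift 1; mill -> shift 3.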